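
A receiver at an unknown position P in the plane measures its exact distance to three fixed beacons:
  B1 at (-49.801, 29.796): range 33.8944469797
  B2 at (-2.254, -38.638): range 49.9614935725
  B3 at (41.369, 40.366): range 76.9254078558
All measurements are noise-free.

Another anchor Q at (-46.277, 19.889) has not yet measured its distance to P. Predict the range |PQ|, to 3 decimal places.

24.562

eq1: (x + 49.801)² + (y − 29.796)² = 33.8944469797²
eq2: (x + 2.254)² + (y + 38.638)² = 49.9614935725²
eq3: (x − 41.369)² + (y − 40.366)² = 76.9254078558²
eq1−eq2, eq1−eq3 (x²,y² cancel):
  95.094·x − 136.868·y = -3217.282961
  182.340·x + 21.140·y = -4795.817938
det = 95.094·21.140 − -136.868·182.340 = 26966.798280
x = (-3217.282961·21.140 − -136.868·-4795.817938) / 26966.798280 = -26.862936
y = (95.094·-4795.817938 − -3217.282961·182.340) / 26966.798280 = 4.842468
|P − Q| = √((-26.862936 − -46.277)² + (4.842468 − 19.889)²) = 24.562248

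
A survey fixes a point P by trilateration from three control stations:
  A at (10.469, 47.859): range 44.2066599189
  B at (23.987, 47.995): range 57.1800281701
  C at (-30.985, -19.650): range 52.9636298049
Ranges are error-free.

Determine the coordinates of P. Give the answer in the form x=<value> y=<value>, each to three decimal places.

x=-31.276 y=33.313

eq1: (x − 10.469)² + (y − 47.859)² = 44.2066599189²
eq2: (x − 23.987)² + (y − 47.995)² = 57.1800281701²
eq3: (x + 30.985)² + (y + 19.650)² = 52.9636298049²
eq2−eq3, eq2−eq1 (x²,y² cancel):
  -109.944·x − 135.290·y = -1068.293930
  -27.036·x − 0.272·y = 836.514488
det = -109.944·-0.272 − -135.290·-27.036 = -3627.795672
x = (-1068.293930·-0.272 − -135.290·836.514488) / -3627.795672 = -31.275913
y = (-109.944·836.514488 − -1068.293930·-27.036) / -3627.795672 = 33.312831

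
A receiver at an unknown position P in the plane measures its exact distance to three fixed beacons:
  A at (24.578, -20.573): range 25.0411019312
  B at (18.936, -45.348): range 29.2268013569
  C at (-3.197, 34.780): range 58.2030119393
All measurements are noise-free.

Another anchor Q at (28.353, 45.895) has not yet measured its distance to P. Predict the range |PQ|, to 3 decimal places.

eq1: (x − 24.578)² + (y + 20.573)² = 25.0411019312²
eq2: (x − 18.936)² + (y + 45.348)² = 29.2268013569²
eq3: (x + 3.197)² + (y − 34.780)² = 58.2030119393²
eq3−eq2, eq3−eq1 (x²,y² cancel):
  44.266·x − 160.256·y = 3728.528672
  55.550·x − 110.706·y = 2567.991017
det = 44.266·-110.706 − -160.256·55.550 = 4001.709004
x = (3728.528672·-110.706 − -160.256·2567.991017) / 4001.709004 = -0.308500
y = (44.266·2567.991017 − 3728.528672·55.550) / 4001.709004 = -23.351292
|P − Q| = √((-0.308500 − 28.353)² + (-23.351292 − 45.895)²) = 74.943516

74.944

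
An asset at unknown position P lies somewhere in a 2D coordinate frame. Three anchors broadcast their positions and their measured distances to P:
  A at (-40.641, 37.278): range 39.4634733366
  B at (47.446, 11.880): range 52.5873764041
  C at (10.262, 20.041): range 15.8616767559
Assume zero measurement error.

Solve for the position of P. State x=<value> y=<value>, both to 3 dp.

eq1: (x + 40.641)² + (y − 37.278)² = 39.4634733366²
eq2: (x − 47.446)² + (y − 11.880)² = 52.5873764041²
eq3: (x − 10.262)² + (y − 20.041)² = 15.8616767559²
eq3−eq1, eq3−eq2 (x²,y² cancel):
  -101.806·x + 34.474·y = 1228.616902
  74.368·x − 16.322·y = -628.532377
det = -101.806·-16.322 − 34.474·74.368 = -902.084900
x = (1228.616902·-16.322 − 34.474·-628.532377) / -902.084900 = -1.789787
y = (-101.806·-628.532377 − 1228.616902·74.368) / -902.084900 = 30.353479

x=-1.790 y=30.353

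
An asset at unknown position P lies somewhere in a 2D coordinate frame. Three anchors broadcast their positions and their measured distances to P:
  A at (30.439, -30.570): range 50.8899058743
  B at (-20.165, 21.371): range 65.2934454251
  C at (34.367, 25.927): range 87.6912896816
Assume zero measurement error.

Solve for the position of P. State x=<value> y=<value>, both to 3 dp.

x=-18.673 y=-43.905

eq1: (x − 30.439)² + (y + 30.570)² = 50.8899058743²
eq2: (x + 20.165)² + (y − 21.371)² = 65.2934454251²
eq3: (x − 34.367)² + (y − 25.927)² = 87.6912896816²
eq1−eq3, eq1−eq2 (x²,y² cancel):
  7.856·x + 112.994·y = -5107.737369
  -101.208·x + 103.882·y = -2671.162251
det = 7.856·103.882 − 112.994·-101.208 = 12251.993744
x = (-5107.737369·103.882 − 112.994·-2671.162251) / 12251.993744 = -18.672607
y = (7.856·-2671.162251 − -5107.737369·-101.208) / 12251.993744 = -43.905388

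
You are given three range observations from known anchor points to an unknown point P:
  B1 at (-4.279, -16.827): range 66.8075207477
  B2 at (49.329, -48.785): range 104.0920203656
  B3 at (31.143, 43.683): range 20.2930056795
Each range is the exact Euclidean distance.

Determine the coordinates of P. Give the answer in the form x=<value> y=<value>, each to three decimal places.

eq1: (x + 4.279)² + (y + 16.827)² = 66.8075207477²
eq2: (x − 49.329)² + (y + 48.785)² = 104.0920203656²
eq3: (x − 31.143)² + (y − 43.683)² = 20.2930056795²
eq3−eq1, eq3−eq2 (x²,y² cancel):
  -70.844·x − 121.020·y = -6628.071917
  36.372·x − 184.936·y = -8488.107096
det = -70.844·-184.936 − -121.020·36.372 = 17503.345424
x = (-6628.071917·-184.936 − -121.020·-8488.107096) / 17503.345424 = 11.342882
y = (-70.844·-8488.107096 − -6628.071917·36.372) / 17503.345424 = 48.128382

x=11.343 y=48.128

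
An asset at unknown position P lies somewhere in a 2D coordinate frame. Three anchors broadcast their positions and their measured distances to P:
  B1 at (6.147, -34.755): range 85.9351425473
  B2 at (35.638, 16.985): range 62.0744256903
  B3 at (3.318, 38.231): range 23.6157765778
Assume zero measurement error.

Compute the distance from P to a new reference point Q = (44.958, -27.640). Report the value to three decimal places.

eq1: (x − 6.147)² + (y + 34.755)² = 85.9351425473²
eq2: (x − 35.638)² + (y − 16.985)² = 62.0744256903²
eq3: (x − 3.318)² + (y − 38.231)² = 23.6157765778²
eq1−eq3, eq1−eq2 (x²,y² cancel):
  -5.658·x + 145.972·y = 7054.066672
  58.982·x + 103.480·y = 3844.476035
det = -5.658·103.480 − 145.972·58.982 = -9195.210344
x = (7054.066672·103.480 − 145.972·3844.476035) / -9195.210344 = -18.354008
y = (-5.658·3844.476035 − 7054.066672·58.982) / -9195.210344 = 47.613376
|P − Q| = √((-18.354008 − 44.958)² + (47.613376 − -27.640)²) = 98.343688

98.344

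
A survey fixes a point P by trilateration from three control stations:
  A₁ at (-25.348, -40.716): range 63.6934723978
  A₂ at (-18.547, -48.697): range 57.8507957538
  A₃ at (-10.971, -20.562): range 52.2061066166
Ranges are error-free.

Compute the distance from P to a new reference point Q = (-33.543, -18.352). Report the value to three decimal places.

eq1: (x + 25.348)² + (y + 40.716)² = 63.6934723978²
eq2: (x + 18.547)² + (y + 48.697)² = 57.8507957538²
eq3: (x + 10.971)² + (y + 20.562)² = 52.2061066166²
eq2−eq1, eq2−eq3 (x²,y² cancel):
  -13.602·x + 15.962·y = -1125.219115
  15.152·x + 56.270·y = -1550.993332
det = -13.602·56.270 − 15.962·15.152 = -1007.240764
x = (-1125.219115·56.270 − 15.962·-1550.993332) / -1007.240764 = 38.281934
y = (-13.602·-1550.993332 − -1125.219115·15.152) / -1007.240764 = -37.871711
|P − Q| = √((38.281934 − -33.543)² + (-37.871711 − -18.352)²) = 74.430103

74.430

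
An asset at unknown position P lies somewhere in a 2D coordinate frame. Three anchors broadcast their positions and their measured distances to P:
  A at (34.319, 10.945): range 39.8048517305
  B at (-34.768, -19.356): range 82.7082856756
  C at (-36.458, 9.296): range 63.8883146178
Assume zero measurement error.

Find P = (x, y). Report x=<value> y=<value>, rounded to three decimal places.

eq1: (x − 34.319)² + (y − 10.945)² = 39.8048517305²
eq2: (x + 34.768)² + (y + 19.356)² = 82.7082856756²
eq3: (x + 36.458)² + (y − 9.296)² = 63.8883146178²
eq1−eq2, eq1−eq3 (x²,y² cancel):
  -138.174·x − 60.602·y = -4970.352524
  -141.554·x − 3.298·y = -2379.275929
det = -138.174·-3.298 − -60.602·-141.554 = -8122.757656
x = (-4970.352524·-3.298 − -60.602·-2379.275929) / -8122.757656 = 15.733161
y = (-138.174·-2379.275929 − -4970.352524·-141.554) / -8122.757656 = 46.144330

x=15.733 y=46.144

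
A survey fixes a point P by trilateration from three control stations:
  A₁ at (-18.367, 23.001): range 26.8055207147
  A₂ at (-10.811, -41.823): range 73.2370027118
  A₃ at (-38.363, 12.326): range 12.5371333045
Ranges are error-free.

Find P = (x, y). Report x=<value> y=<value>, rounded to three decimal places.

x=-45.172 y=22.853

eq1: (x + 18.367)² + (y − 23.001)² = 26.8055207147²
eq2: (x + 10.811)² + (y + 41.823)² = 73.2370027118²
eq3: (x + 38.363)² + (y − 12.326)² = 12.5371333045²
eq3−eq1, eq3−eq2 (x²,y² cancel):
  39.992·x + 21.350·y = -1318.613584
  55.104·x − 108.298·y = -4964.087850
det = 39.992·-108.298 − 21.350·55.104 = -5507.524016
x = (-1318.613584·-108.298 − 21.350·-4964.087850) / -5507.524016 = -45.172112
y = (39.992·-4964.087850 − -1318.613584·55.104) / -5507.524016 = 22.852904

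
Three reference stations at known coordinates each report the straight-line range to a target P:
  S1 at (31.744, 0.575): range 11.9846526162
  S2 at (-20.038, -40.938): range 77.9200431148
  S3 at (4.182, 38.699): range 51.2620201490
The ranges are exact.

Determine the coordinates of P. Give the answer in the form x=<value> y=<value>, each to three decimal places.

eq1: (x − 31.744)² + (y − 0.575)² = 11.9846526162²
eq2: (x + 20.038)² + (y + 40.938)² = 77.9200431148²
eq3: (x − 4.182)² + (y − 38.699)² = 51.2620201490²
eq1−eq3, eq1−eq2 (x²,y² cancel):
  -55.124·x + 76.248·y = -1977.073247
  -103.564·x − 83.026·y = -4858.472094
det = -55.124·-83.026 − 76.248·-103.564 = 12473.273096
x = (-1977.073247·-83.026 − 76.248·-4858.472094) / 12473.273096 = 42.859421
y = (-55.124·-4858.472094 − -1977.073247·-103.564) / 12473.273096 = 5.055995

x=42.859 y=5.056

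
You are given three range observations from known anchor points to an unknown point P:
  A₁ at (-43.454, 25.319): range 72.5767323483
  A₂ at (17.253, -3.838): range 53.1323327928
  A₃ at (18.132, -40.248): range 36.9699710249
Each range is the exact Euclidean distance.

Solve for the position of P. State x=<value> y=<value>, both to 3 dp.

eq1: (x + 43.454)² + (y − 25.319)² = 72.5767323483²
eq2: (x − 17.253)² + (y + 3.838)² = 53.1323327928²
eq3: (x − 18.132)² + (y + 40.248)² = 36.9699710249²
eq1−eq3, eq1−eq2 (x²,y² cancel):
  123.172·x − 131.134·y = 3319.972372
  121.414·x − 58.314·y = 227.431666
det = 123.172·-58.314 − -131.134·121.414 = 8738.851468
x = (3319.972372·-58.314 − -131.134·227.431666) / 8738.851468 = -18.741232
y = (123.172·227.431666 − 3319.972372·121.414) / 8738.851468 = -42.920733

x=-18.741 y=-42.921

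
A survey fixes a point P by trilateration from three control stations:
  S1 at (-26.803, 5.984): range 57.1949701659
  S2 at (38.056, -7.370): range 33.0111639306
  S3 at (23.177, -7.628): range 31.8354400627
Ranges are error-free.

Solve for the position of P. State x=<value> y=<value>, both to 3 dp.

eq1: (x + 26.803)² + (y − 5.984)² = 57.1949701659²
eq2: (x − 38.056)² + (y + 7.370)² = 33.0111639306²
eq3: (x − 23.177)² + (y + 7.628)² = 31.8354400627²
eq3−eq1, eq3−eq2 (x²,y² cancel):
  -99.960·x + 27.224·y = -2098.920016
  29.758·x + 0.516·y = 830.974623
det = -99.960·0.516 − 27.224·29.758 = -861.711152
x = (-2098.920016·0.516 − 27.224·830.974623) / -861.711152 = 27.509794
y = (-99.960·830.974623 − -2098.920016·29.758) / -861.711152 = 23.911216

x=27.510 y=23.911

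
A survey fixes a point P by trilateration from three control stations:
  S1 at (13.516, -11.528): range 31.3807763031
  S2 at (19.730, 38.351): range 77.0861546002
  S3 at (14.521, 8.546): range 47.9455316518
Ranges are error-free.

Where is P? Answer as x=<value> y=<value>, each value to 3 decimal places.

x=-9.320 y=-33.052

eq1: (x − 13.516)² + (y + 11.528)² = 31.3807763031²
eq2: (x − 19.730)² + (y − 38.351)² = 77.0861546002²
eq3: (x − 14.521)² + (y − 8.546)² = 47.9455316518²
eq3−eq2, eq3−eq1 (x²,y² cancel):
  10.418·x + 59.610·y = -2067.322682
  -2.010·x − 40.148·y = 1345.704367
det = 10.418·-40.148 − 59.610·-2.010 = -298.445764
x = (-2067.322682·-40.148 − 59.610·1345.704367) / -298.445764 = -9.319729
y = (10.418·1345.704367 − -2067.322682·-2.010) / -298.445764 = -33.052000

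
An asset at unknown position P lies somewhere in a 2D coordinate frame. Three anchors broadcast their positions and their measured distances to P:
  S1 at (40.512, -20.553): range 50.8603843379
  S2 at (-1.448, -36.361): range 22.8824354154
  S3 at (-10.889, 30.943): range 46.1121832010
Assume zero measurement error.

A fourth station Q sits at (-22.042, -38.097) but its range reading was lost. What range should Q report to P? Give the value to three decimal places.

eq1: (x − 40.512)² + (y + 20.553)² = 50.8603843379²
eq2: (x + 1.448)² + (y + 36.361)² = 22.8824354154²
eq3: (x + 10.889)² + (y − 30.943)² = 46.1121832010²
eq1−eq3, eq1−eq2 (x²,y² cancel):
  -102.802·x + 102.992·y = -527.163128
  -83.920·x − 31.616·y = 1323.743916
det = -102.802·-31.616 − 102.992·-83.920 = 11893.276672
x = (-527.163128·-31.616 − 102.992·1323.743916) / 11893.276672 = -10.061840
y = (-102.802·1323.743916 − -527.163128·-83.920) / 11893.276672 = -15.161764
|P − Q| = √((-10.061840 − -22.042)² + (-15.161764 − -38.097)²) = 25.875651

25.876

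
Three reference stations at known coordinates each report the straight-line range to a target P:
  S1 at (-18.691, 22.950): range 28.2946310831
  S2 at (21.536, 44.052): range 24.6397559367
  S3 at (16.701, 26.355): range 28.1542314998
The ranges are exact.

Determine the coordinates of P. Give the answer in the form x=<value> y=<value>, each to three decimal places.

x=-2.983 y=46.484

eq1: (x + 18.691)² + (y − 22.950)² = 28.2946310831²
eq2: (x − 21.536)² + (y − 44.052)² = 24.6397559367²
eq3: (x − 16.701)² + (y − 26.355)² = 28.1542314998²
eq3−eq1, eq3−eq2 (x²,y² cancel):
  -70.784·x − 6.810·y = -105.378842
  9.670·x + 35.394·y = 1616.411753
det = -70.784·35.394 − -6.810·9.670 = -2439.476196
x = (-105.378842·35.394 − -6.810·1616.411753) / -2439.476196 = -2.983421
y = (-70.784·1616.411753 − -105.378842·9.670) / -2439.476196 = 46.484190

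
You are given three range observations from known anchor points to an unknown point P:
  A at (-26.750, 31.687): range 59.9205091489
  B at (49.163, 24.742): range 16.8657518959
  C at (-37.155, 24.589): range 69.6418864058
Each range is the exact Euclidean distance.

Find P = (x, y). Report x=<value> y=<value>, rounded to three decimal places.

x=32.454 y=22.448

eq1: (x + 26.750)² + (y − 31.687)² = 59.9205091489²
eq2: (x − 49.163)² + (y − 24.742)² = 16.8657518959²
eq3: (x + 37.155)² + (y − 24.589)² = 69.6418864058²
eq3−eq2, eq3−eq1 (x²,y² cancel):
  172.636·x + 0.306·y = 5609.592942
  20.810·x + 14.196·y = 994.040448
det = 172.636·14.196 − 0.306·20.810 = 2444.372796
x = (5609.592942·14.196 − 0.306·994.040448) / 2444.372796 = 32.453971
y = (172.636·994.040448 − 5609.592942·20.810) / 2444.372796 = 22.448105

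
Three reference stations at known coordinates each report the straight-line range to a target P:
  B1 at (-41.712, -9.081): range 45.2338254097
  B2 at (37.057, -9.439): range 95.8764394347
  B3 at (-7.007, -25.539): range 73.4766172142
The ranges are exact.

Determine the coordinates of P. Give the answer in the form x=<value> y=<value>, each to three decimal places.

x=-47.484 y=35.783

eq1: (x + 41.712)² + (y + 9.081)² = 45.2338254097²
eq2: (x − 37.057)² + (y + 9.439)² = 95.8764394347²
eq3: (x + 7.007)² + (y + 25.539)² = 73.4766172142²
eq1−eq2, eq1−eq3 (x²,y² cancel):
  157.538·x − 0.716·y = -7506.232212
  69.410·x − 32.916·y = -4473.731251
det = 157.538·-32.916 − -0.716·69.410 = -5135.823248
x = (-7506.232212·-32.916 − -0.716·-4473.731251) / -5135.823248 = -47.484490
y = (157.538·-4473.731251 − -7506.232212·69.410) / -5135.823248 = 35.782987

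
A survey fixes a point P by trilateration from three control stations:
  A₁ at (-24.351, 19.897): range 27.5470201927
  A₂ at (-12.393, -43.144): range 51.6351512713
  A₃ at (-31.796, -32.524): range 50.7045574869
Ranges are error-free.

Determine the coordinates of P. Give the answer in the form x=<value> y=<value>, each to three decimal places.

x=-0.017 y=6.986

eq1: (x + 24.351)² + (y − 19.897)² = 27.5470201927²
eq2: (x + 12.393)² + (y + 43.144)² = 51.6351512713²
eq3: (x + 31.796)² + (y + 32.524)² = 50.7045574869²
eq1−eq2, eq1−eq3 (x²,y² cancel):
  23.916·x − 126.082·y = -881.221150
  -14.890·x − 104.842·y = -732.179446
det = 23.916·-104.842 − -126.082·-14.890 = -4384.762252
x = (-881.221150·-104.842 − -126.082·-732.179446) / -4384.762252 = -0.016954
y = (23.916·-732.179446 − -881.221150·-14.890) / -4384.762252 = 6.986054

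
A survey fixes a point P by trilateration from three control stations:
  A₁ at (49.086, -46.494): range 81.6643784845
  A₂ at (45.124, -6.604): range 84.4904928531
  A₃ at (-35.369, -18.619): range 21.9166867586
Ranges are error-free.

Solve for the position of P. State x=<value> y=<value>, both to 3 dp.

eq1: (x − 49.086)² + (y + 46.494)² = 81.6643784845²
eq2: (x − 45.124)² + (y + 6.604)² = 84.4904928531²
eq3: (x + 35.369)² + (y + 18.619)² = 21.9166867586²
eq1−eq3, eq1−eq2 (x²,y² cancel):
  -168.910·x + 55.750·y = 3215.235445
  -7.924·x + 79.780·y = -2960.911909
det = -168.910·79.780 − 55.750·-7.924 = -13033.876800
x = (3215.235445·79.780 − 55.750·-2960.911909) / -13033.876800 = -32.345121
y = (-168.910·-2960.911909 − 3215.235445·-7.924) / -13033.876800 = -40.326080

x=-32.345 y=-40.326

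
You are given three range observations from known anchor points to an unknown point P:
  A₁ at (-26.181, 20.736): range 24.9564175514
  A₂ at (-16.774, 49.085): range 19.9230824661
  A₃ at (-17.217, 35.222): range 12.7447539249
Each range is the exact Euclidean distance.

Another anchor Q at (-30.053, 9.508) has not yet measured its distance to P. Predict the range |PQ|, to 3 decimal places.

34.828

eq1: (x + 26.181)² + (y − 20.736)² = 24.9564175514²
eq2: (x + 16.774)² + (y − 49.085)² = 19.9230824661²
eq3: (x + 17.217)² + (y − 35.222)² = 12.7447539249²
eq3−eq2, eq3−eq1 (x²,y² cancel):
  0.886·x + 27.726·y = 919.189466
  -17.928·x − 28.972·y = -881.981940
det = 0.886·-28.972 − 27.726·-17.928 = 471.402536
x = (919.189466·-28.972 − 27.726·-881.981940) / 471.402536 = -4.617977
y = (0.886·-881.981940 − 919.189466·-17.928) / 471.402536 = 33.300187
|P − Q| = √((-4.617977 − -30.053)² + (33.300187 − 9.508)²) = 34.828273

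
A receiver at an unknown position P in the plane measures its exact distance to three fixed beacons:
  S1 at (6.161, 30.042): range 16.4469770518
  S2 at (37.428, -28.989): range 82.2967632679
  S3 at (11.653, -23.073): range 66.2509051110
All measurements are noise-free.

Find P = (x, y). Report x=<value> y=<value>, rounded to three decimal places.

x=-6.387 y=40.674

eq1: (x − 6.161)² + (y − 30.042)² = 16.4469770518²
eq2: (x − 37.428)² + (y + 28.989)² = 82.2967632679²
eq3: (x − 11.653)² + (y + 23.073)² = 66.2509051110²
eq1−eq2, eq1−eq3 (x²,y² cancel):
  62.534·x − 118.062·y = -5201.516570
  10.984·x − 106.230·y = -4391.003321
det = 62.534·-106.230 − -118.062·10.984 = -5346.193812
x = (-5201.516570·-106.230 − -118.062·-4391.003321) / -5346.193812 = -6.387062
y = (62.534·-4391.003321 − -5201.516570·10.984) / -5346.193812 = 40.674459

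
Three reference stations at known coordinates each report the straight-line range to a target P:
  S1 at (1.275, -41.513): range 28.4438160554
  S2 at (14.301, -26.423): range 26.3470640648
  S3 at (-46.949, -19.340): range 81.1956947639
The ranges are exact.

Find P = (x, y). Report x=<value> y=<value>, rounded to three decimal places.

x=28.880 y=-48.369

eq1: (x − 1.275)² + (y + 41.513)² = 28.4438160554²
eq2: (x − 14.301)² + (y + 26.423)² = 26.3470640648²
eq3: (x + 46.949)² + (y + 19.340)² = 81.1956947639²
eq1−eq2, eq1−eq3 (x²,y² cancel):
  26.052·x + 30.180·y = -707.378377
  -96.448·x + 44.346·y = -4930.400769
det = 26.052·44.346 − 30.180·-96.448 = 4066.102632
x = (-707.378377·44.346 − 30.180·-4930.400769) / 4066.102632 = 28.880258
y = (26.052·-4930.400769 − -707.378377·-96.448) / 4066.102632 = -48.368683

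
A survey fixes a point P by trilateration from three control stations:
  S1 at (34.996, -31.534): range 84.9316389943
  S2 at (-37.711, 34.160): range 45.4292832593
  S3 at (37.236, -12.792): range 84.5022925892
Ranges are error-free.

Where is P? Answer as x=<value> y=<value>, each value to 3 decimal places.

x=-47.228 y=-10.261

eq1: (x − 34.996)² + (y + 31.534)² = 84.9316389943²
eq2: (x + 37.711)² + (y − 34.160)² = 45.4292832593²
eq3: (x − 37.236)² + (y + 12.792)² = 84.5022925892²
eq1−eq3, eq1−eq2 (x²,y² cancel):
  4.480·x + 37.484·y = -596.212363
  -145.414·x + 131.388·y = 5519.475474
det = 4.480·131.388 − 37.484·-145.414 = 6039.316616
x = (-596.212363·131.388 − 37.484·5519.475474) / 6039.316616 = -47.228385
y = (4.480·5519.475474 − -596.212363·-145.414) / 6039.316616 = -10.261157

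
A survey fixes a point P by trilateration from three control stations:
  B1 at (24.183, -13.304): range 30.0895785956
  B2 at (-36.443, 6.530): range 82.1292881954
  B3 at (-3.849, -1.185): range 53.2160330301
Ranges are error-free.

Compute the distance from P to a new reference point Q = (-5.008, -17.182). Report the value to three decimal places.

eq1: (x − 24.183)² + (y + 13.304)² = 30.0895785956²
eq2: (x + 36.443)² + (y − 6.530)² = 82.1292881954²
eq3: (x + 3.849)² + (y + 1.185)² = 53.2160330301²
eq1−eq2, eq1−eq3 (x²,y² cancel):
  -121.252·x + 39.668·y = -5230.917995
  -56.064·x + 24.238·y = -2672.158310
det = -121.252·24.238 − 39.668·-56.064 = -714.959224
x = (-5230.917995·24.238 − 39.668·-2672.158310) / -714.959224 = 29.075525
y = (-121.252·-2672.158310 − -5230.917995·-56.064) / -714.959224 = -42.993155
|P − Q| = √((29.075525 − -5.008)² + (-42.993155 − -17.182)²) = 42.753975

42.754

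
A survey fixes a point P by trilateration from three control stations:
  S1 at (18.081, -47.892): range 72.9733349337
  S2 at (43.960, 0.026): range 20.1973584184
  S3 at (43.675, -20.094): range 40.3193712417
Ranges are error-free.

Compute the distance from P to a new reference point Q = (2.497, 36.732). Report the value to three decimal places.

eq1: (x − 18.081)² + (y + 47.892)² = 72.9733349337²
eq2: (x − 43.960)² + (y − 0.026)² = 20.1973584184²
eq3: (x − 43.675)² + (y + 20.094)² = 40.3193712417²
eq3−eq2, eq3−eq1 (x²,y² cancel):
  0.570·x + 40.240·y = 838.926225
  -51.188·x − 55.596·y = -3390.164150
det = 0.570·-55.596 − 40.240·-51.188 = 2028.115400
x = (838.926225·-55.596 − 40.240·-3390.164150) / 2028.115400 = 44.267335
y = (0.570·-3390.164150 − 838.926225·-51.188) / 2028.115400 = 20.221020
|P − Q| = √((44.267335 − 2.497)² + (20.221020 − 36.732)²) = 44.915179

44.915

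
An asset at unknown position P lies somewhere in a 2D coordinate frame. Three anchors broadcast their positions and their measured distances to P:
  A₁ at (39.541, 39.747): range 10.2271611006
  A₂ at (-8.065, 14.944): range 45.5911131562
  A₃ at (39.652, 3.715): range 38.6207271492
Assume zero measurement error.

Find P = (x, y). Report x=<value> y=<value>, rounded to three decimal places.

eq1: (x − 39.541)² + (y − 39.747)² = 10.2271611006²
eq2: (x + 8.065)² + (y − 14.944)² = 45.5911131562²
eq3: (x − 39.652)² + (y − 3.715)² = 38.6207271492²
eq1−eq3, eq1−eq2 (x²,y² cancel):
  0.222·x − 72.064·y = -2944.198102
  -95.212·x − 49.606·y = -4828.902104
det = 0.222·-49.606 − -72.064·-95.212 = -6872.370100
x = (-2944.198102·-49.606 − -72.064·-4828.902104) / -6872.370100 = 29.384347
y = (0.222·-4828.902104 − -2944.198102·-95.212) / -6872.370100 = 40.945846

x=29.384 y=40.946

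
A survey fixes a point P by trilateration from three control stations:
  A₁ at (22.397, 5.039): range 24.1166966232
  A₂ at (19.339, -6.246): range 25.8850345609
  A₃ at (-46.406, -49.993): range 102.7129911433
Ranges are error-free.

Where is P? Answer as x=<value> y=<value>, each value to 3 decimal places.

eq1: (x − 22.397)² + (y − 5.039)² = 24.1166966232²
eq2: (x − 19.339)² + (y + 6.246)² = 25.8850345609²
eq3: (x + 46.406)² + (y + 49.993)² = 102.7129911433²
eq2−eq1, eq2−eq3 (x²,y² cancel):
  6.116·x + 22.570·y = 202.427651
  -131.490·x − 87.494·y = -5640.116087
det = 6.116·-87.494 − 22.570·-131.490 = 2432.615996
x = (202.427651·-87.494 − 22.570·-5640.116087) / 2432.615996 = 45.048711
y = (6.116·-5640.116087 − 202.427651·-131.490) / 2432.615996 = -3.238381

x=45.049 y=-3.238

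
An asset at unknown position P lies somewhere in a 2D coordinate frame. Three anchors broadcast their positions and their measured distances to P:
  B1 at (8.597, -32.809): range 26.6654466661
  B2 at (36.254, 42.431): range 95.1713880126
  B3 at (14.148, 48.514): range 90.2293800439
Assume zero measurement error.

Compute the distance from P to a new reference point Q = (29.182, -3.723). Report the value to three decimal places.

eq1: (x − 8.597)² + (y + 32.809)² = 26.6654466661²
eq2: (x − 36.254)² + (y − 42.431)² = 95.1713880126²
eq3: (x − 14.148)² + (y − 48.514)² = 90.2293800439²
eq1−eq3, eq1−eq2 (x²,y² cancel):
  11.102·x + 162.646·y = -6026.859767
  55.314·x + 150.480·y = -6382.143663
det = 11.102·150.480 − 162.646·55.314 = -7325.971884
x = (-6026.859767·150.480 − 162.646·-6382.143663) / -7325.971884 = -17.896367
y = (11.102·-6382.143663 − -6026.859767·55.314) / -7325.971884 = -35.833493
|P − Q| = √((-17.896367 − 29.182)² + (-35.833493 − -3.723)²) = 56.986458

56.986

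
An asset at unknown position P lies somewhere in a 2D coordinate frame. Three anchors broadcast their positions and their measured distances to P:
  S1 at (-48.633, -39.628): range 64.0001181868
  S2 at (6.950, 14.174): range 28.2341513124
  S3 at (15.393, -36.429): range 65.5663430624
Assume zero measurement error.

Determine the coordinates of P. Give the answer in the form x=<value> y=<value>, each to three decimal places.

x=-21.009 y=18.104

eq1: (x + 48.633)² + (y + 39.628)² = 64.0001181868²
eq2: (x − 6.950)² + (y − 14.174)² = 28.2341513124²
eq3: (x − 15.393)² + (y + 36.429)² = 65.5663430624²
eq2−eq1, eq2−eq3 (x²,y² cancel):
  -111.166·x − 107.604·y = 387.494469
  16.886·x − 101.206·y = -2186.966328
det = -111.166·-101.206 − -107.604·16.886 = 13067.667340
x = (387.494469·-101.206 − -107.604·-2186.966328) / 13067.667340 = -21.009342
y = (-111.166·-2186.966328 − 387.494469·16.886) / 13067.667340 = 18.103695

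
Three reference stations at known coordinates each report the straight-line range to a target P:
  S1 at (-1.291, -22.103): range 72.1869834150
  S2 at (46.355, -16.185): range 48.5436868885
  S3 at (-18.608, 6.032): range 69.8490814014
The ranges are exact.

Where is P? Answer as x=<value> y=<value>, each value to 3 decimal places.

x=46.090 y=32.358

eq1: (x + 1.291)² + (y + 22.103)² = 72.1869834150²
eq2: (x − 46.355)² + (y + 16.185)² = 48.5436868885²
eq3: (x + 18.608)² + (y − 6.032)² = 69.8490814014²
eq2−eq1, eq2−eq3 (x²,y² cancel):
  -95.292·x − 11.836·y = -4775.001998
  -129.926·x + 44.434·y = -4550.502198
det = -95.292·44.434 − -11.836·-129.926 = -5772.008864
x = (-4775.001998·44.434 − -11.836·-4550.502198) / -5772.008864 = 46.090051
y = (-95.292·-4550.502198 − -4775.001998·-129.926) / -5772.008864 = 32.357964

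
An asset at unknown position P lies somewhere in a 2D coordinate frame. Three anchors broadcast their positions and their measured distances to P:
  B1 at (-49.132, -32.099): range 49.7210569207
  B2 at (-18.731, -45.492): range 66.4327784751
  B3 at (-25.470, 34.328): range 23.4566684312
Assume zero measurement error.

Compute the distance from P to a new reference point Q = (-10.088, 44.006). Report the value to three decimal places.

eq1: (x + 49.132)² + (y + 32.099)² = 49.7210569207²
eq2: (x + 18.731)² + (y + 45.492)² = 66.4327784751²
eq3: (x + 25.470)² + (y − 34.328)² = 23.4566684312²
eq3−eq1, eq3−eq2 (x²,y² cancel):
  -47.324·x − 132.854·y = -304.801466
  13.478·x − 159.640·y = -3269.858821
det = -47.324·-159.640 − -132.854·13.478 = 9345.409572
x = (-304.801466·-159.640 − -132.854·-3269.858821) / 9345.409572 = -41.277519
y = (-47.324·-3269.858821 − -304.801466·13.478) / 9345.409572 = 16.997748
|P − Q| = √((-41.277519 − -10.088)² + (16.997748 − 44.006)²) = 41.258112

41.258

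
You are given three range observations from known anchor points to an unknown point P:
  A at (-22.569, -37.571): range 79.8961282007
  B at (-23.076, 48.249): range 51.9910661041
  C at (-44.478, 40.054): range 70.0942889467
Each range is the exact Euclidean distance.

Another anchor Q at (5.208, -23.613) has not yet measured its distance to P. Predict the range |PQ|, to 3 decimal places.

eq1: (x + 22.569)² + (y + 37.571)² = 79.8961282007²
eq2: (x + 23.076)² + (y − 48.249)² = 51.9910661041²
eq3: (x + 44.478)² + (y − 40.054)² = 70.0942889467²
eq1−eq3, eq1−eq2 (x²,y² cancel):
  -43.818·x + 155.250·y = 3131.857557
  -1.014·x + 171.640·y = 4619.848322
det = -43.818·171.640 − 155.250·-1.014 = -7363.498020
x = (3131.857557·171.640 − 155.250·4619.848322) / -7363.498020 = 24.401367
y = (-43.818·4619.848322 − 3131.857557·-1.014) / -7363.498020 = 27.060075
|P − Q| = √((24.401367 − 5.208)² + (27.060075 − -23.613)²) = 54.186215

54.186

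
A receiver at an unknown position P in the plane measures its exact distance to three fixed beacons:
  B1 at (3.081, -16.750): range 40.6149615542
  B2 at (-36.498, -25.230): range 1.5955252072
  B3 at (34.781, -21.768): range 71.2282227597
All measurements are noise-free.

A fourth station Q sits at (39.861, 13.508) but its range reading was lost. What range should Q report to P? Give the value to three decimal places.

eq1: (x − 3.081)² + (y + 16.750)² = 40.6149615542²
eq2: (x + 36.498)² + (y + 25.230)² = 1.5955252072²
eq3: (x − 34.781)² + (y + 21.768)² = 71.2282227597²
eq2−eq1, eq2−eq3 (x²,y² cancel):
  79.158·x + 16.960·y = -3325.631244
  142.558·x + 6.924·y = -5356.007136
det = 79.158·6.924 − 16.960·142.558 = -1869.693688
x = (-3325.631244·6.924 − 16.960·-5356.007136) / -1869.693688 = -36.268620
y = (79.158·-5356.007136 − -3325.631244·142.558) / -1869.693688 = -26.808951
|P − Q| = √((-36.268620 − 39.861)² + (-26.808951 − 13.508)²) = 86.146245

86.146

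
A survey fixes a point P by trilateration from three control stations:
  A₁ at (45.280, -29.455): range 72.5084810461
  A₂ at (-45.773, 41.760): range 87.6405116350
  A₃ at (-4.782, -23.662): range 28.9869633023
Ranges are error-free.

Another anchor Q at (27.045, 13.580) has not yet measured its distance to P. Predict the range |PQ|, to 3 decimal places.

eq1: (x − 45.280)² + (y + 29.455)² = 72.5084810461²
eq2: (x + 45.773)² + (y − 41.760)² = 87.6405116350²
eq3: (x + 4.782)² + (y + 23.662)² = 28.9869633023²
eq3−eq2, eq3−eq1 (x²,y² cancel):
  -81.982·x + 130.844·y = -3584.307877
  100.124·x − 11.586·y = -2082.118125
det = -81.982·-11.586 − 130.844·100.124 = -12150.781204
x = (-3584.307877·-11.586 − 130.844·-2082.118125) / -12150.781204 = -25.838705
y = (-81.982·-2082.118125 − -3584.307877·100.124) / -12150.781204 = -43.583325
|P − Q| = √((-25.838705 − 27.045)² + (-43.583325 − 13.580)²) = 77.873821

77.874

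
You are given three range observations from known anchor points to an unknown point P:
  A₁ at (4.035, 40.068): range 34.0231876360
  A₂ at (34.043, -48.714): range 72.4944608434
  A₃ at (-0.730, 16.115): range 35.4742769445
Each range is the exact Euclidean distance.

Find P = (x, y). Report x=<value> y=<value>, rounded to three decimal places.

x=33.906 y=23.780

eq1: (x − 4.035)² + (y − 40.068)² = 34.0231876360²
eq2: (x − 34.043)² + (y + 48.714)² = 72.4944608434²
eq3: (x + 0.730)² + (y − 16.115)² = 35.4742769445²
eq1−eq3, eq1−eq2 (x²,y² cancel):
  -9.530·x − 47.906·y = -1462.346752
  60.016·x − 177.564·y = -2187.615760
det = -9.530·-177.564 − -47.906·60.016 = 4567.311416
x = (-1462.346752·-177.564 − -47.906·-2187.615760) / 4567.311416 = 33.906210
y = (-9.530·-2187.615760 − -1462.346752·60.016) / 4567.311416 = 23.780332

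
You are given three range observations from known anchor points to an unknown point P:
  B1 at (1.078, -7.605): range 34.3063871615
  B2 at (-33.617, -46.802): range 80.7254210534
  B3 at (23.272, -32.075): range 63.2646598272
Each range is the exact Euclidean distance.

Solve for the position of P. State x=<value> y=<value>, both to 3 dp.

x=-0.191 y=26.678

eq1: (x − 1.078)² + (y + 7.605)² = 34.3063871615²
eq2: (x + 33.617)² + (y + 46.802)² = 80.7254210534²
eq3: (x − 23.272)² + (y + 32.075)² = 63.2646598272²
eq2−eq3, eq2−eq1 (x²,y² cancel):
  113.778·x + 29.454·y = 764.038137
  69.390·x + 78.394·y = 2078.133620
det = 113.778·78.394 − 29.454·69.390 = 6875.699472
x = (764.038137·78.394 − 29.454·2078.133620) / 6875.699472 = -0.191012
y = (113.778·2078.133620 − 764.038137·69.390) / 6875.699472 = 26.677908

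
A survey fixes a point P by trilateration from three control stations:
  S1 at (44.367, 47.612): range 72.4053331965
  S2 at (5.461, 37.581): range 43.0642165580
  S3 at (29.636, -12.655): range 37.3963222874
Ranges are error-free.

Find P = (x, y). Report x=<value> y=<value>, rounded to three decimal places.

eq1: (x − 44.367)² + (y − 47.612)² = 72.4053331965²
eq2: (x − 5.461)² + (y − 37.581)² = 43.0642165580²
eq3: (x − 29.636)² + (y + 12.655)² = 37.3963222874²
eq1−eq2, eq1−eq3 (x²,y² cancel):
  -77.812·x − 20.062·y = 594.826377
  -29.462·x − 120.534·y = 647.155643
det = -77.812·-120.534 − -20.062·-29.462 = 8787.924964
x = (594.826377·-120.534 − -20.062·647.155643) / 8787.924964 = -6.681164
y = (-77.812·647.155643 − 594.826377·-29.462) / 8787.924964 = -3.736001

x=-6.681 y=-3.736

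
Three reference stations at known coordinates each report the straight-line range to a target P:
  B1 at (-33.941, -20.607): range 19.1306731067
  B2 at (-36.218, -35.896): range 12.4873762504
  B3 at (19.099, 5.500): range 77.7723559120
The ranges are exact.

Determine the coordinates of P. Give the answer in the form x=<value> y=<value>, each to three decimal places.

eq1: (x + 33.941)² + (y + 20.607)² = 19.1306731067²
eq2: (x + 36.218)² + (y + 35.896)² = 12.4873762504²
eq3: (x − 19.099)² + (y − 5.500)² = 77.7723559120²
eq1−eq3, eq1−eq2 (x²,y² cancel):
  106.080·x + 52.214·y = -6864.174820
  -4.554·x − 30.578·y = 1233.674498
det = 106.080·-30.578 − 52.214·-4.554 = -3005.931684
x = (-6864.174820·-30.578 − 52.214·1233.674498) / -3005.931684 = -48.396861
y = (106.080·1233.674498 − -6864.174820·-4.554) / -3005.931684 = -33.137393

x=-48.397 y=-33.137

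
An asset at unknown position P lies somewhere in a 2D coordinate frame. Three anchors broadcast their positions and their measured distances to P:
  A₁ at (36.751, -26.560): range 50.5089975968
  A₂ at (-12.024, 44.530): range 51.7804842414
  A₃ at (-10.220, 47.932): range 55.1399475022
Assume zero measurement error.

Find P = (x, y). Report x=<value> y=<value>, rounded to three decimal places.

eq1: (x − 36.751)² + (y + 26.560)² = 50.5089975968²
eq2: (x + 12.024)² + (y − 44.530)² = 51.7804842414²
eq3: (x + 10.220)² + (y − 47.932)² = 55.1399475022²
eq3−eq1, eq3−eq2 (x²,y² cancel):
  93.942·x − 148.984·y = 143.399549
  -3.608·x − 6.804·y = 84.767714
det = 93.942·-6.804 − -148.984·-3.608 = -1176.715640
x = (143.399549·-6.804 − -148.984·84.767714) / -1176.715640 = -9.903278
y = (93.942·84.767714 − 143.399549·-3.608) / -1176.715640 = -7.207038

x=-9.903 y=-7.207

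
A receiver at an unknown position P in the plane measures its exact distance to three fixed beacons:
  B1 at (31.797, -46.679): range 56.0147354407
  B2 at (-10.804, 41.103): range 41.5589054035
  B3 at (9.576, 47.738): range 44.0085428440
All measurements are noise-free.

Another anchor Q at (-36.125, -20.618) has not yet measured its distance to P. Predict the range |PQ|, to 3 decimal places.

49.962

eq1: (x − 31.797)² + (y + 46.679)² = 56.0147354407²
eq2: (x + 10.804)² + (y − 41.103)² = 41.5589054035²
eq3: (x − 9.576)² + (y − 47.738)² = 44.0085428440²
eq3−eq2, eq3−eq1 (x²,y² cancel):
  -40.760·x − 13.270·y = -354.824170
  44.442·x − 188.834·y = -381.536913
det = -40.760·-188.834 − -13.270·44.442 = 8286.619180
x = (-354.824170·-188.834 − -13.270·-381.536913) / 8286.619180 = 7.474686
y = (-40.760·-381.536913 − -354.824170·44.442) / 8286.619180 = 3.779652
|P − Q| = √((7.474686 − -36.125)² + (3.779652 − -20.618)²) = 49.961766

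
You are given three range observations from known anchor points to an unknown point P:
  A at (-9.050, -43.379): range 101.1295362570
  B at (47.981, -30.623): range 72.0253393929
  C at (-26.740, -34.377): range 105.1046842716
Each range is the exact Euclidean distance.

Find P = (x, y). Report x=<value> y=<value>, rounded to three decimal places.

x=46.117 y=41.378

eq1: (x + 9.050)² + (y + 43.379)² = 101.1295362570²
eq2: (x − 47.981)² + (y + 30.623)² = 72.0253393929²
eq3: (x + 26.740)² + (y + 34.377)² = 105.1046842716²
eq3−eq2, eq3−eq1 (x²,y² cancel):
  149.442·x + 7.508·y = 7202.483902
  35.380·x − 18.004·y = 886.645964
det = 149.442·-18.004 − 7.508·35.380 = -2956.186808
x = (7202.483902·-18.004 − 7.508·886.645964) / -2956.186808 = 46.116997
y = (149.442·886.645964 − 7202.483902·35.380) / -2956.186808 = 41.378215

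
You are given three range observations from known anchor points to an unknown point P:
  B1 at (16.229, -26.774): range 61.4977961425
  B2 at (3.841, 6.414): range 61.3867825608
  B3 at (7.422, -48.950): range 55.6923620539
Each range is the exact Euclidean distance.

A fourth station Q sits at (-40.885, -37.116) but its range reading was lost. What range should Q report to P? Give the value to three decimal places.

7.810

eq1: (x − 16.229)² + (y + 26.774)² = 61.4977961425²
eq2: (x − 3.841)² + (y − 6.414)² = 61.3867825608²
eq3: (x − 7.422)² + (y + 48.950)² = 55.6923620539²
eq3−eq1, eq3−eq2 (x²,y² cancel):
  17.614·x + 44.352·y = -2151.300806
  -7.162·x + 110.728·y = -3061.993789
det = 17.614·110.728 − 44.352·-7.162 = 2268.012016
x = (-2151.300806·110.728 − 44.352·-3061.993789) / 2268.012016 = -45.151298
y = (17.614·-3061.993789 − -2151.300806·-7.162) / 2268.012016 = -30.573725
|P − Q| = √((-45.151298 − -40.885)² + (-30.573725 − -37.116)²) = 7.810420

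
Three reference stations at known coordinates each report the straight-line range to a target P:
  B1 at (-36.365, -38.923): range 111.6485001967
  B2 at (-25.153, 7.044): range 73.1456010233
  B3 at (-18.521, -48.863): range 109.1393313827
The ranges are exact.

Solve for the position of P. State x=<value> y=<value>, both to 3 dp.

eq1: (x + 36.365)² + (y + 38.923)² = 111.6485001967²
eq2: (x + 25.153)² + (y − 7.044)² = 73.1456010233²
eq3: (x + 18.521)² + (y + 48.863)² = 109.1393313827²
eq3−eq1, eq3−eq2 (x²,y² cancel):
  -35.688·x + 19.880·y = -447.200998
  -13.264·x + 111.814·y = 4512.785841
det = -35.688·111.814 − 19.880·-13.264 = -3726.729712
x = (-447.200998·111.814 − 19.880·4512.785841) / -3726.729712 = 37.490649
y = (-35.688·4512.785841 − -447.200998·-13.264) / -3726.729712 = 44.807107

x=37.491 y=44.807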